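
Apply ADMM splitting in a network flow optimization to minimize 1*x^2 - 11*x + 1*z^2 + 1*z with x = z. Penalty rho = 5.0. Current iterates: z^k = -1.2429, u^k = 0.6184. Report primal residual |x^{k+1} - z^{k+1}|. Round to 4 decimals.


ADMM iteration with rho = 5.0, z^k = -1.2429, u^k = 0.6184
Step 1: x-update.
Minimize 1*x^2 - 11*x + (5.0/2)*(x + 1.2429 + 0.6184)^2
FOC: (2*1 + 5.0)*x = 11 + 5.0*(-1.2429 - 0.6184)
x^{k+1} = 0.2419
Step 2: z-update.
Minimize 1*z^2 + 1*z + (5.0/2)*(0.2419 - z + 0.6184)^2
FOC: (2*1 + 5.0)*z = -1 + 5.0*(0.2419 + 0.6184)
z^{k+1} = 0.4717
Step 3: u-update.
u^{k+1} = 0.6184 + 0.2419 - 0.4717 = 0.3887
Step 4: Primal residual = |0.2419 - 0.4717| = 0.2297


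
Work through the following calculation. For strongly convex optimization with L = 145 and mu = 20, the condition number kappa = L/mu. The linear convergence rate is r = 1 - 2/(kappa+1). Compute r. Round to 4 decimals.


Step 1: Compute the condition number.
kappa = L/mu = 145/20 = 7.25
Step 2: Compute the convergence rate.
r = 1 - 2/(kappa + 1) = 1 - 2*mu/(L + mu) = (L - mu)/(L + mu) = 125/165 = 0.7576


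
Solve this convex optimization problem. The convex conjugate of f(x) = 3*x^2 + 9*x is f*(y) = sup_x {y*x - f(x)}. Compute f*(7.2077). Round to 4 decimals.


f*(y) = sup_x {y*x - a*x^2 - b*x} = sup_x {(y-b)*x - a*x^2}
FOC: (y - b) - 2a*x = 0 => x* = (y - b)/(2a)
x* = (7.2077 - 9)/(2*3) = -0.2987
f*(7.2077) = (y-b)^2/(4a) = (7.2077 - 9)^2/(4*3)
= 3.2123/12 = 0.2677


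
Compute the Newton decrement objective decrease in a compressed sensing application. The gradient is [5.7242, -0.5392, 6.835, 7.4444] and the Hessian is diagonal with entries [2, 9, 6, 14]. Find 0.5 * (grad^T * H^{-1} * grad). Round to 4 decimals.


Step 1: H is diagonal, so H^(-1) * g = [2.8621, -0.0599, 1.1392, 0.5317].
Step 2: g^T H^(-1) g = sum_i g_i^2 / H_ii
  = (5.7242)^2/2 + (-0.5392)^2/9 + (6.835)^2/6 + (7.4444)^2/14
  = 16.3832 + 0.0323 + 7.7862 + 3.9585 = 28.1602
Step 3: Objective decrease = 0.5 * g^T H^(-1) g = 14.0801


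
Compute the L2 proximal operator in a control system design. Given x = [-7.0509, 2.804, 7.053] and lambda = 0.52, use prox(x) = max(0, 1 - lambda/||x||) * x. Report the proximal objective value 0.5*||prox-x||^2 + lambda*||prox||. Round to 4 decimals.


Step 1: Compute ||x||.
||x|| = 10.3597
Step 2: Compute scaling factor.
scale = max(0, 1 - 0.52/10.3597) = 0.9498
Step 3: prox(x) = [-6.697, 2.6633, 6.699]
||prox(x)|| = 9.8397
Step 4: Proximal objective.
0.5*||prox-x||^2 = 0.1352
lambda*||prox|| = 5.1166
Total = 5.2518


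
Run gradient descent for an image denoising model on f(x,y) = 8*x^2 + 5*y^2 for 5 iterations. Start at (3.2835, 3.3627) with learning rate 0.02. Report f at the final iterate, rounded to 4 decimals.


Gradient descent on f(x,y) = 8*x^2 + 5*y^2.
Starting point: (3.2835, 3.3627), alpha = 0.02
Step 1: grad_x = 2*8*3.2835 = 52.536, grad_y = 2*5*3.3627 = 33.627
  x_1 = 3.2835 - 0.02*52.536 = 2.2328
  y_1 = 3.3627 - 0.02*33.627 = 2.6902
Step 2: grad_x = 2*8*2.2328 = 35.7245, grad_y = 2*5*2.6902 = 26.9016
  x_2 = 2.2328 - 0.02*35.7245 = 1.5183
  y_2 = 2.6902 - 0.02*26.9016 = 2.1521
Step 3: grad_x = 2*8*1.5183 = 24.2926, grad_y = 2*5*2.1521 = 21.5213
  x_3 = 1.5183 - 0.02*24.2926 = 1.0324
  y_3 = 2.1521 - 0.02*21.5213 = 1.7217
Step 4: grad_x = 2*8*1.0324 = 16.519, grad_y = 2*5*1.7217 = 17.217
  x_4 = 1.0324 - 0.02*16.519 = 0.7021
  y_4 = 1.7217 - 0.02*17.217 = 1.3774
Step 5: grad_x = 2*8*0.7021 = 11.2329, grad_y = 2*5*1.3774 = 13.7736
  x_5 = 0.7021 - 0.02*11.2329 = 0.4774
  y_5 = 1.3774 - 0.02*13.7736 = 1.1019
f(0.4774, 1.1019) = 8*0.4774^2 + 5*1.1019^2 = 7.8941


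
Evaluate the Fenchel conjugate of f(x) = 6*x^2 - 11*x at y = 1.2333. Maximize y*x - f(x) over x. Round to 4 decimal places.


f*(y) = sup_x {y*x - a*x^2 - b*x} = sup_x {(y-b)*x - a*x^2}
FOC: (y - b) - 2a*x = 0 => x* = (y - b)/(2a)
x* = (1.2333 + 11)/(2*6) = 1.0194
f*(1.2333) = (y-b)^2/(4a) = (1.2333 + 11)^2/(4*6)
= 149.6536/24 = 6.2356


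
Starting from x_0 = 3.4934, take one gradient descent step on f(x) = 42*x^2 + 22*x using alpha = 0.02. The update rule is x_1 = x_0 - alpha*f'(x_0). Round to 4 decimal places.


We compute the gradient at x_0 and apply the update.
f'(x) = 84*x + 22
f'(3.4934) = 84*3.4934 + 22 = 315.4456
x_1 = 3.4934 - 0.02*315.4456 = -2.8155


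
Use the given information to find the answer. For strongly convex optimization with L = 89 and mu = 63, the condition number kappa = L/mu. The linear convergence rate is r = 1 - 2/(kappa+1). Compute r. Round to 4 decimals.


Step 1: Compute the condition number.
kappa = L/mu = 89/63 = 1.4127
Step 2: Compute the convergence rate.
r = 1 - 2/(kappa + 1) = 1 - 2*mu/(L + mu) = (L - mu)/(L + mu) = 26/152 = 0.1711


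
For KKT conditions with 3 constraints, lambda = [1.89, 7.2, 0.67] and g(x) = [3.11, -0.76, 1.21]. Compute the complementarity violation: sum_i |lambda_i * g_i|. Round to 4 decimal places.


KKT complementary slackness check:
lambda_1 * g_1 = 1.89 * 3.11 = 5.8779
lambda_2 * g_2 = 7.2 * -0.76 = -5.472
lambda_3 * g_3 = 0.67 * 1.21 = 0.8107
Total violation = 5.8779 + 5.472 + 0.8107 = 12.1606


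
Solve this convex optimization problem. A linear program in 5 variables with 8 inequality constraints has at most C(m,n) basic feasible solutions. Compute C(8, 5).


Each vertex corresponds to some choice of n active constraints out of m, so the number of vertices is at most C(m, n) = m! / (n!(m-n)!).
m = 8, n = 5
Numerator: 8 * 7 * 6 * 5 * 4
Denominator: 5! = 120
C(8, 5) = 56


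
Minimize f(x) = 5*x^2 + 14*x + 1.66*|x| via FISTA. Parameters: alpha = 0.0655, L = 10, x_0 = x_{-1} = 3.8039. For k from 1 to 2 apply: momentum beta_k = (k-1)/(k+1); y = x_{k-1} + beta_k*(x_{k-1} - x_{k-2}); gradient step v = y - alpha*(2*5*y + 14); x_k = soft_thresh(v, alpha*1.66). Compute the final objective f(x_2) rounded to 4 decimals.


FISTA on f(x) = 5*x^2 + 14*x + 1.66*|x|
L = 10, alpha = 0.0655
Iteration 1: beta = 0.0, y = 3.8039 + 0.0*(3.8039 - 3.8039) = 3.8039
  grad(y) = 52.039, v = y - alpha*grad = 0.3953
  prox(v) = soft_thresh(0.3953, 0.1087) = 0.2866
Iteration 2: beta = 0.3333, y = 0.2866 + 0.3333*(0.2866 - 3.8039) = -0.8858
  grad(y) = 5.1419, v = y - alpha*grad = -1.2226
  prox(v) = soft_thresh(-1.2226, 0.1087) = -1.1139
f(x_2) = 5*(-1.1139)^2 + 14*(-1.1139) + 1.66*|-1.1139| = -7.5416


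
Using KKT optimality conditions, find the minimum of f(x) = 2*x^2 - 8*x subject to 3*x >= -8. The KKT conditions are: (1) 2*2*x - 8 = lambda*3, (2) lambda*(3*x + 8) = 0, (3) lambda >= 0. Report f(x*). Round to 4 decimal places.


Step 1: Try lambda = 0 (constraint inactive).
Stationarity: 2*2*x - 8 = 0
x* = 8/(2*2) = 2.0
Check constraint: 3*2.0 = 6.0 >= -8 -- satisfied.
Step 2: Compute optimal value.
f(x*) = 2*2.0^2 - 8*2.0 = -8.0


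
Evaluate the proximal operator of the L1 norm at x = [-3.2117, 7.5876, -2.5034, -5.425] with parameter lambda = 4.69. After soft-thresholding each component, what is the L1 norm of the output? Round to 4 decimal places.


Soft-thresholding with lambda = 4.69:
prox(-3.2117) = sign(-3.2117)*max(|-3.2117| - 4.69, 0) = 0.0
prox(7.5876) = sign(7.5876)*max(|7.5876| - 4.69, 0) = 2.8976
prox(-2.5034) = sign(-2.5034)*max(|-2.5034| - 4.69, 0) = 0.0
prox(-5.425) = sign(-5.425)*max(|-5.425| - 4.69, 0) = -0.735
prox(x) = [0.0, 2.8976, 0.0, -0.735]
||prox(x)||_1 = 0.0 + 2.8976 + 0.0 + 0.735 = 3.6326


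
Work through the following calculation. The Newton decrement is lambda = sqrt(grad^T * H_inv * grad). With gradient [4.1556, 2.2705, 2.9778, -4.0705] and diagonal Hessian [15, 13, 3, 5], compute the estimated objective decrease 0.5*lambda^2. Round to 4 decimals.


Step 1: H is diagonal, so H^(-1) * g = [0.277, 0.1747, 0.9926, -0.8141].
Step 2: g^T H^(-1) g = sum_i g_i^2 / H_ii
  = (4.1556)^2/15 + (2.2705)^2/13 + (2.9778)^2/3 + (-4.0705)^2/5
  = 1.1513 + 0.3966 + 2.9558 + 3.3138 = 7.8174
Step 3: Objective decrease = 0.5 * g^T H^(-1) g = 3.9087


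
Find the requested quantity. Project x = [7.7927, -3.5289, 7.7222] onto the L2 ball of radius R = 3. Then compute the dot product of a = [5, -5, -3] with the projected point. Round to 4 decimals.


Step 1: Compute ||x|| (intermediates to 6 decimals).
||x|| = sqrt(7.7927^2 + (-3.5289)^2 + 7.7222^2) = 11.524395
Step 2: Project.
Since ||x|| > R, scale = R/||x|| = 3/11.524395 = 0.260317, proj(x) = scale * x
proj(x) = [2.028572, -0.918633, 2.01022]
Step 3: Dot product.
a^T * proj(x) = 5*2.028572 - 5*(-0.918633) - 3*2.01022 = 8.7054


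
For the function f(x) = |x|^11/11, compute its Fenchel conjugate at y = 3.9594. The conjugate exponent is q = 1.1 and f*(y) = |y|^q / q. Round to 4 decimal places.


The conjugate exponent q satisfies 1/p + 1/q = 1.
p = 11, so q = 11/(11 - 1) = 1.1
|y|^q = 3.9594^1.1 = 4.5435
f*(3.9594) = 4.5435 / 1.1 = 4.1305


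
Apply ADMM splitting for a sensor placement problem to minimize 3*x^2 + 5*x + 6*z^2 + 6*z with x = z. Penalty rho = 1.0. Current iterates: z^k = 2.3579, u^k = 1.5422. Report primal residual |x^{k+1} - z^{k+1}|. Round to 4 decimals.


ADMM iteration with rho = 1.0, z^k = 2.3579, u^k = 1.5422
Step 1: x-update.
Minimize 3*x^2 + 5*x + (1.0/2)*(x - 2.3579 + 1.5422)^2
FOC: (2*3 + 1.0)*x = -5 + 1.0*(2.3579 - 1.5422)
x^{k+1} = -0.5978
Step 2: z-update.
Minimize 6*z^2 + 6*z + (1.0/2)*(-0.5978 - z + 1.5422)^2
FOC: (2*6 + 1.0)*z = -6 + 1.0*(-0.5978 + 1.5422)
z^{k+1} = -0.3889
Step 3: u-update.
u^{k+1} = 1.5422 - 0.5978 + 0.3889 = 1.3333
Step 4: Primal residual = |-0.5978 + 0.3889| = 0.2089


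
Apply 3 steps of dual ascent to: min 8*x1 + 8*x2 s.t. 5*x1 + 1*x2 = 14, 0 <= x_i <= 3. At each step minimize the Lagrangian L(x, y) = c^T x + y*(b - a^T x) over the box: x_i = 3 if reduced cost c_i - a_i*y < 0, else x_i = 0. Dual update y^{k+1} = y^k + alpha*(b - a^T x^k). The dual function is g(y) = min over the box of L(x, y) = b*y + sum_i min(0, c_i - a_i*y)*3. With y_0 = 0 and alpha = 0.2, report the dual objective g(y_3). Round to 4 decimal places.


Dual ascent for LP: min 8*x1 + 8*x2, 5*x1 + 1*x2 = 14, 0 <= x_i <= 3
Step 1: y^k = 0.0, reduced costs: (8.0, 8.0)
  x^k = (0.0, 0.0), subgradient = b - a^T x = 14.0
  y^{k+1} = 0.0 + 0.2*14.0 = 2.8
Step 2: y^k = 2.8, reduced costs: (-6.0, 5.2)
  x^k = (3.0, 0.0), subgradient = b - a^T x = -1.0
  y^{k+1} = 2.8 + 0.2*-1.0 = 2.6
Step 3: y^k = 2.6, reduced costs: (-5.0, 5.4)
  x^k = (3.0, 0.0), subgradient = b - a^T x = -1.0
  y^{k+1} = 2.6 + 0.2*-1.0 = 2.4
Dual objective at y_3 = 2.4: reduced costs (-4.0, 5.6), box minimizer x = (3.0, 0.0)
g(y_3) = b*y + (c1 - a1*y)*x1 + (c2 - a2*y)*x2 = 14*2.4 + (-4.0)*3.0 + 5.6*0.0 = 33.6 - 12.0 + 0.0 = 21.6


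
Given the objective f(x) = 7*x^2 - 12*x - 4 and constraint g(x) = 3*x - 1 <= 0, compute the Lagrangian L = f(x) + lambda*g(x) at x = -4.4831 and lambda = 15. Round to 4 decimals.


Step 1: Evaluate f(x).
f(-4.4831) = 7*(-4.4831)^2 - 12*(-4.4831) - 4 = 190.4845
Step 2: Evaluate g(x).
g(-4.4831) = 3*-4.4831 - 1 = -14.4493
Step 3: Compute Lagrangian.
L = 190.4845 + 15*-14.4493 = -26.255


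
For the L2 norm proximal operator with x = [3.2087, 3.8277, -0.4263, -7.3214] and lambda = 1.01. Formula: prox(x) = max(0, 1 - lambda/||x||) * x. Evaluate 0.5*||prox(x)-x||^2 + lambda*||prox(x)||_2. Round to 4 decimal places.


Step 1: Compute ||x||.
||x|| = 8.8731
Step 2: Compute scaling factor.
scale = max(0, 1 - 1.01/8.8731) = 0.8862
Step 3: prox(x) = [2.8435, 3.392, -0.3778, -6.488]
||prox(x)|| = 7.8631
Step 4: Proximal objective.
0.5*||prox-x||^2 = 0.5101
lambda*||prox|| = 7.9417
Total = 8.4518


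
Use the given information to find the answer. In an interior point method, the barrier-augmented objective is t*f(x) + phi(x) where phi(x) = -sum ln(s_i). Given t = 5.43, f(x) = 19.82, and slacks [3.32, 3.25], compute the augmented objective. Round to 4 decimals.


Step 1: Compute log-barrier.
ln values: [1.2, 1.1787]
phi = -(1.2 + 1.1787) = -2.3786
Step 2: Compute augmented objective.
t*f(x) = 5.43*19.82 = 107.6226
Total = 107.6226 - 2.3786 = 105.244


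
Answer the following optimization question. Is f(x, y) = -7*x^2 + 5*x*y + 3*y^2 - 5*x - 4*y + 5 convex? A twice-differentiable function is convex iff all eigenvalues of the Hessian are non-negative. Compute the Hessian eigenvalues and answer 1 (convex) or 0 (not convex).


The Hessian of f(x,y) = -7*x^2 + 5*x*y + 3*y^2 - 5*x - 4*y + 5 is:
H = [[-14, 5], [5, 6]]
Trace = -14 + 6 = -8
Determinant = -14*6 - (5)^2 = -109
Discriminant = (-8)^2 - 4*-109 = 500.0
Eigenvalues: lambda_1 = -15.1803, lambda_2 = 7.1803
The function is not convex.

0


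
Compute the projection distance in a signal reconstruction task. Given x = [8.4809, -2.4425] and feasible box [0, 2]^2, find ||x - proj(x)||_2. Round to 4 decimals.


Project each component onto [0, 2].
clip(8.4809) = 2.0, clip(-2.4425) = 0.0
Projection = [2.0, 0.0]
Squared diffs: [42.0021, 5.9658]
Distance = sqrt(47.9679) = 6.9259


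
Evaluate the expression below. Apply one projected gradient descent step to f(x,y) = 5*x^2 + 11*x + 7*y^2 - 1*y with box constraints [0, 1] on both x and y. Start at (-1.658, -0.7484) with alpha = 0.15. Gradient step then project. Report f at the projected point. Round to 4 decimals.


Step 1: Compute gradient at (-1.658, -0.7484).
grad_x = 2*5*-1.658 + 11 = -5.58
grad_y = 2*7*-0.7484 - 1 = -11.4776
Step 2: Gradient step.
x_raw = -1.658 - 0.15*-5.58 = -0.821
y_raw = -0.7484 - 0.15*-11.4776 = 0.9732
Step 3: Project onto [0, 1].
x_proj = clip(-0.821) = 0.0
y_proj = clip(0.9732) = 0.9732
Step 4: Evaluate f.
f(0.0, 0.9732) = 5.6571


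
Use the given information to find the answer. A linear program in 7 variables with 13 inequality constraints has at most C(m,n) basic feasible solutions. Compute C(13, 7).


Each vertex corresponds to some choice of n active constraints out of m, so the number of vertices is at most C(m, n) = m! / (n!(m-n)!).
m = 13, n = 7
Numerator: 13 * 12 * 11 * 10 * 9 * 8 * 7
Denominator: 7! = 5040
C(13, 7) = 1716


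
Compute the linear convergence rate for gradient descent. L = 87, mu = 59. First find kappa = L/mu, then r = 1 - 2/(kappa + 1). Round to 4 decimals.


Step 1: Compute the condition number.
kappa = L/mu = 87/59 = 1.4746
Step 2: Compute the convergence rate.
r = 1 - 2/(kappa + 1) = 1 - 2*mu/(L + mu) = (L - mu)/(L + mu) = 28/146 = 0.1918


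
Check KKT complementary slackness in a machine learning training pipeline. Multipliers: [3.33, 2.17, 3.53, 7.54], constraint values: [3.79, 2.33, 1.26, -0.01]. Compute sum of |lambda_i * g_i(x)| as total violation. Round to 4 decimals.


KKT complementary slackness check:
lambda_1 * g_1 = 3.33 * 3.79 = 12.6207
lambda_2 * g_2 = 2.17 * 2.33 = 5.0561
lambda_3 * g_3 = 3.53 * 1.26 = 4.4478
lambda_4 * g_4 = 7.54 * -0.01 = -0.0754
Total violation = 12.6207 + 5.0561 + 4.4478 + 0.0754 = 22.2


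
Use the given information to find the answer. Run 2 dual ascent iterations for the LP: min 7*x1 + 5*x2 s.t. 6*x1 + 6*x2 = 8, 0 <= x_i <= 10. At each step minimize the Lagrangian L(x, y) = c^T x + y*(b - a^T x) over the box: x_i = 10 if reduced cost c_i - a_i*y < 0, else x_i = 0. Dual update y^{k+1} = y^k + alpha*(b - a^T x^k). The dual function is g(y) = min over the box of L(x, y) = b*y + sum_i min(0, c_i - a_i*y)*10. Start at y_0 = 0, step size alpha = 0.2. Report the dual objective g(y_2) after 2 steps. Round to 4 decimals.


Dual ascent for LP: min 7*x1 + 5*x2, 6*x1 + 6*x2 = 8, 0 <= x_i <= 10
Step 1: y^k = 0.0, reduced costs: (7.0, 5.0)
  x^k = (0.0, 0.0), subgradient = b - a^T x = 8.0
  y^{k+1} = 0.0 + 0.2*8.0 = 1.6
Step 2: y^k = 1.6, reduced costs: (-2.6, -4.6)
  x^k = (10.0, 10.0), subgradient = b - a^T x = -112.0
  y^{k+1} = 1.6 + 0.2*-112.0 = -20.8
Dual objective at y_2 = -20.8: reduced costs (131.8, 129.8), box minimizer x = (0.0, 0.0)
g(y_2) = b*y + (c1 - a1*y)*x1 + (c2 - a2*y)*x2 = 8*(-20.8) + 131.8*0.0 + 129.8*0.0 = -166.4 + 0.0 + 0.0 = -166.4


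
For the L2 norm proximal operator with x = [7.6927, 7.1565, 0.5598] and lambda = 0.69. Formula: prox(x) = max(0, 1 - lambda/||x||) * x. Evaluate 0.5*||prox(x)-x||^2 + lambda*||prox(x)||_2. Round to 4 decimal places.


Step 1: Compute ||x||.
||x|| = 10.5217
Step 2: Compute scaling factor.
scale = max(0, 1 - 0.69/10.5217) = 0.9344
Step 3: prox(x) = [7.1882, 6.6872, 0.5231]
||prox(x)|| = 9.8317
Step 4: Proximal objective.
0.5*||prox-x||^2 = 0.2381
lambda*||prox|| = 6.7839
Total = 7.0219


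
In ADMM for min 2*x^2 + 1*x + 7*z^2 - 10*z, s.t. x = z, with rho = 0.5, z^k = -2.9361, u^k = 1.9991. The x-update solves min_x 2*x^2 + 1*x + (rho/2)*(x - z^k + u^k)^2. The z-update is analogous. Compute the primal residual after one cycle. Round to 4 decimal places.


ADMM iteration with rho = 0.5, z^k = -2.9361, u^k = 1.9991
Step 1: x-update.
Minimize 2*x^2 + 1*x + (0.5/2)*(x + 2.9361 + 1.9991)^2
FOC: (2*2 + 0.5)*x = -1 + 0.5*(-2.9361 - 1.9991)
x^{k+1} = -0.7706
Step 2: z-update.
Minimize 7*z^2 - 10*z + (0.5/2)*(-0.7706 - z + 1.9991)^2
FOC: (2*7 + 0.5)*z = 10 + 0.5*(-0.7706 + 1.9991)
z^{k+1} = 0.732
Step 3: u-update.
u^{k+1} = 1.9991 - 0.7706 - 0.732 = 0.4965
Step 4: Primal residual = |-0.7706 - 0.732| = 1.5026


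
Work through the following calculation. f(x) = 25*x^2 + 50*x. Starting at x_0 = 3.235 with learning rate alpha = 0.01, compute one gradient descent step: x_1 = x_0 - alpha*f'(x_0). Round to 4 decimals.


We compute the gradient at x_0 and apply the update.
f'(x) = 50*x + 50
f'(3.235) = 50*3.235 + 50 = 211.75
x_1 = 3.235 - 0.01*211.75 = 1.1175


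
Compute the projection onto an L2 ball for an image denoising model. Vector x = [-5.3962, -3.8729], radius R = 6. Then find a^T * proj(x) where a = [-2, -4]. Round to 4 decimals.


Step 1: Compute ||x|| (intermediates to 6 decimals).
||x|| = sqrt((-5.3962)^2 + (-3.8729)^2) = 6.642163
Step 2: Project.
Since ||x|| > R, scale = R/||x|| = 6/6.642163 = 0.90332, proj(x) = scale * x
proj(x) = [-4.874495, -3.498468]
Step 3: Dot product.
a^T * proj(x) = -2*(-4.874495) - 4*(-3.498468) = 23.7429


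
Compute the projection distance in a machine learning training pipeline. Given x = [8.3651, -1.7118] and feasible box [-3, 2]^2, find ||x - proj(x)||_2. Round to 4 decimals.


Project each component onto [-3, 2].
clip(8.3651) = 2.0, clip(-1.7118) = -1.7118
Projection = [2.0, -1.7118]
Squared diffs: [40.5145, 0.0]
Distance = sqrt(40.5145) = 6.3651


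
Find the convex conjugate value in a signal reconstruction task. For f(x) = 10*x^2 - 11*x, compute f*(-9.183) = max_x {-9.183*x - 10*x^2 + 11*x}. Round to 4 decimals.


f*(y) = sup_x {y*x - a*x^2 - b*x} = sup_x {(y-b)*x - a*x^2}
FOC: (y - b) - 2a*x = 0 => x* = (y - b)/(2a)
x* = (-9.183 + 11)/(2*10) = 0.0909
f*(-9.183) = (y-b)^2/(4a) = (-9.183 + 11)^2/(4*10)
= 3.3015/40 = 0.0825


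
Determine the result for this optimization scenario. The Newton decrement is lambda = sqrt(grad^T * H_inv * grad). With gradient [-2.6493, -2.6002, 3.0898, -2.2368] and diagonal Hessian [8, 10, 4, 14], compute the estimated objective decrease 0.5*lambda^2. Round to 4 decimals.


Step 1: H is diagonal, so H^(-1) * g = [-0.3312, -0.26, 0.7725, -0.1598].
Step 2: g^T H^(-1) g = sum_i g_i^2 / H_ii
  = (-2.6493)^2/8 + (-2.6002)^2/10 + (3.0898)^2/4 + (-2.2368)^2/14
  = 0.8773 + 0.6761 + 2.3867 + 0.3574 = 4.2975
Step 3: Objective decrease = 0.5 * g^T H^(-1) g = 2.1488


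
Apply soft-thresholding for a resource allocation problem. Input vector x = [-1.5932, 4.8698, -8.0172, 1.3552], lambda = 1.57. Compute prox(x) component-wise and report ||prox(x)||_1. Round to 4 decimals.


Soft-thresholding with lambda = 1.57:
prox(-1.5932) = sign(-1.5932)*max(|-1.5932| - 1.57, 0) = -0.0232
prox(4.8698) = sign(4.8698)*max(|4.8698| - 1.57, 0) = 3.2998
prox(-8.0172) = sign(-8.0172)*max(|-8.0172| - 1.57, 0) = -6.4472
prox(1.3552) = sign(1.3552)*max(|1.3552| - 1.57, 0) = 0.0
prox(x) = [-0.0232, 3.2998, -6.4472, 0.0]
||prox(x)||_1 = 0.0232 + 3.2998 + 6.4472 + 0.0 = 9.7702


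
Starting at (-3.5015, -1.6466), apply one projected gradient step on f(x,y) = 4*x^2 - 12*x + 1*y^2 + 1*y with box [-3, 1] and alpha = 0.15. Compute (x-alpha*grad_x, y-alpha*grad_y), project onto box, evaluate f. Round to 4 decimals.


Step 1: Compute gradient at (-3.5015, -1.6466).
grad_x = 2*4*-3.5015 - 12 = -40.012
grad_y = 2*1*-1.6466 + 1 = -2.2932
Step 2: Gradient step.
x_raw = -3.5015 - 0.15*-40.012 = 2.5003
y_raw = -1.6466 - 0.15*-2.2932 = -1.3026
Step 3: Project onto [-3, 1].
x_proj = clip(2.5003) = 1.0
y_proj = clip(-1.3026) = -1.3026
Step 4: Evaluate f.
f(1.0, -1.3026) = -7.6058


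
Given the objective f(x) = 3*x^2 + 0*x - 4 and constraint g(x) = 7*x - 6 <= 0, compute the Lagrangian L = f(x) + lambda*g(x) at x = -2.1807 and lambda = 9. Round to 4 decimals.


Step 1: Evaluate f(x).
f(-2.1807) = 3*(-2.1807)^2 + 0*(-2.1807) - 4 = 10.2664
Step 2: Evaluate g(x).
g(-2.1807) = 7*-2.1807 - 6 = -21.2649
Step 3: Compute Lagrangian.
L = 10.2664 + 9*-21.2649 = -181.1177


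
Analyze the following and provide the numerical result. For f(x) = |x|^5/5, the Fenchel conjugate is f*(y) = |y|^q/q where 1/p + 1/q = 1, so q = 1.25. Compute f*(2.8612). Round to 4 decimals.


The conjugate exponent q satisfies 1/p + 1/q = 1.
p = 5, so q = 5/(5 - 1) = 1.25
|y|^q = 2.8612^1.25 = 3.7212
f*(2.8612) = 3.7212 / 1.25 = 2.977


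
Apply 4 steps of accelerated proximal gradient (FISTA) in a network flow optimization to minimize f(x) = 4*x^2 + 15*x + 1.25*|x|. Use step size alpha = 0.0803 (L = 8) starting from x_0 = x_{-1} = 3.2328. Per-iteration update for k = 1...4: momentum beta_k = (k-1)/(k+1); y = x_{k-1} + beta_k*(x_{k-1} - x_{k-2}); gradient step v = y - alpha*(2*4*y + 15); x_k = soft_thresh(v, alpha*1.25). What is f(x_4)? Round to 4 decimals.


FISTA on f(x) = 4*x^2 + 15*x + 1.25*|x|
L = 8, alpha = 0.0803
Iteration 1: beta = 0.0, y = 3.2328 + 0.0*(3.2328 - 3.2328) = 3.2328
  grad(y) = 40.8624, v = y - alpha*grad = -0.0485
  prox(v) = soft_thresh(-0.0485, 0.1004) = 0.0
Iteration 2: beta = 0.3333, y = 0.0 + 0.3333*(0.0 - 3.2328) = -1.0776
  grad(y) = 6.3792, v = y - alpha*grad = -1.5898
  prox(v) = soft_thresh(-1.5898, 0.1004) = -1.4895
Iteration 3: beta = 0.5, y = -1.4895 + 0.5*(-1.4895 - 0.0) = -2.2342
  grad(y) = -2.8737, v = y - alpha*grad = -2.0035
  prox(v) = soft_thresh(-2.0035, 0.1004) = -1.9031
Iteration 4: beta = 0.6, y = -1.9031 + 0.6*(-1.9031 + 1.4895) = -2.1512
  grad(y) = -2.2099, v = y - alpha*grad = -1.9738
  prox(v) = soft_thresh(-1.9738, 0.1004) = -1.8734
f(x_4) = 4*(-1.8734)^2 + 15*(-1.8734) + 1.25*|-1.8734| = -11.7207


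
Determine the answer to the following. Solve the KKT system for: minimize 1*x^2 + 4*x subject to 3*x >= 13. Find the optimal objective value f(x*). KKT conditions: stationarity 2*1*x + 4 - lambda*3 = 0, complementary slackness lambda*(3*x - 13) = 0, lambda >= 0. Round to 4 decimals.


Step 1: Try lambda = 0 (constraint inactive).
x_unc = -4/(2*1) = -2.0
Check: 3*-2.0 = -6.0 < 13 -- violated!
Step 2: Constraint must be active: 3*x = 13
x* = 13/3 = 4.3333 (rounded; the exact value 13/3 is used below)
lambda = (2*1*(13/3) + 4)/3 = 4.2222
Step 3: Compute optimal value.
f(x*) = 1*(13/3)^2 + 4*(13/3) = 36.1111


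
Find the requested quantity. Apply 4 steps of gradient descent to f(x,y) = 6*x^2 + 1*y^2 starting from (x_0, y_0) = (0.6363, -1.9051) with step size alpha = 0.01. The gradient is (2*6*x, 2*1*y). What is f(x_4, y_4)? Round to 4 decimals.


Gradient descent on f(x,y) = 6*x^2 + 1*y^2.
Starting point: (0.6363, -1.9051), alpha = 0.01
Step 1: grad_x = 2*6*0.6363 = 7.6356, grad_y = 2*1*-1.9051 = -3.8102
  x_1 = 0.6363 - 0.01*7.6356 = 0.5599
  y_1 = -1.9051 - 0.01*-3.8102 = -1.867
Step 2: grad_x = 2*6*0.5599 = 6.7193, grad_y = 2*1*-1.867 = -3.734
  x_2 = 0.5599 - 0.01*6.7193 = 0.4928
  y_2 = -1.867 - 0.01*-3.734 = -1.8297
Step 3: grad_x = 2*6*0.4928 = 5.913, grad_y = 2*1*-1.8297 = -3.6593
  x_3 = 0.4928 - 0.01*5.913 = 0.4336
  y_3 = -1.8297 - 0.01*-3.6593 = -1.7931
Step 4: grad_x = 2*6*0.4336 = 5.2034, grad_y = 2*1*-1.7931 = -3.5861
  x_4 = 0.4336 - 0.01*5.2034 = 0.3816
  y_4 = -1.7931 - 0.01*-3.5861 = -1.7572
f(0.3816, -1.7572) = 6*0.3816^2 + 1*(-1.7572)^2 = 3.9614


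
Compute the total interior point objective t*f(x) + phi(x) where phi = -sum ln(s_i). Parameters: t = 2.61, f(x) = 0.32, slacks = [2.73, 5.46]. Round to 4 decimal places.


Step 1: Compute log-barrier.
ln values: [1.0043, 1.6974]
phi = -(1.0043 + 1.6974) = -2.7018
Step 2: Compute augmented objective.
t*f(x) = 2.61*0.32 = 0.8352
Total = 0.8352 - 2.7018 = -1.8666


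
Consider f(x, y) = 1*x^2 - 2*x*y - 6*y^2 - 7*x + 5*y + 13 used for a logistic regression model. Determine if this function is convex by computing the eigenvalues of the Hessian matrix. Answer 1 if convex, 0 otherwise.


The Hessian of f(x,y) = 1*x^2 - 2*x*y - 6*y^2 - 7*x + 5*y + 13 is:
H = [[2, -2], [-2, -12]]
Trace = 2 - 12 = -10
Determinant = 2*-12 - (-2)^2 = -28
Discriminant = (-10)^2 - 4*-28 = 212.0
Eigenvalues: lambda_1 = -12.2801, lambda_2 = 2.2801
The function is not convex.

0


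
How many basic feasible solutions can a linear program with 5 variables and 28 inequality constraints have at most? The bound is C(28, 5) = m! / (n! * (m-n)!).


Each vertex corresponds to some choice of n active constraints out of m, so the number of vertices is at most C(m, n) = m! / (n!(m-n)!).
m = 28, n = 5
Numerator: 28 * 27 * 26 * 25 * 24
Denominator: 5! = 120
C(28, 5) = 98280


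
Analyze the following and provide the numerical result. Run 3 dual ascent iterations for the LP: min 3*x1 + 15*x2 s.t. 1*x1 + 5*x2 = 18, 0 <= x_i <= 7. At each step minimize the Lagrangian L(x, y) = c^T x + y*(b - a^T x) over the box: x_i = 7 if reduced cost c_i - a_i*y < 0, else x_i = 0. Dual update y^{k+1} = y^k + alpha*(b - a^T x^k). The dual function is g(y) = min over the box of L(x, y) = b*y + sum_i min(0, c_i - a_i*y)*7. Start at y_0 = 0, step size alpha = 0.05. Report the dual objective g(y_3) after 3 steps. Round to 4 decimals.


Dual ascent for LP: min 3*x1 + 15*x2, 1*x1 + 5*x2 = 18, 0 <= x_i <= 7
Step 1: y^k = 0.0, reduced costs: (3.0, 15.0)
  x^k = (0.0, 0.0), subgradient = b - a^T x = 18.0
  y^{k+1} = 0.0 + 0.05*18.0 = 0.9
Step 2: y^k = 0.9, reduced costs: (2.1, 10.5)
  x^k = (0.0, 0.0), subgradient = b - a^T x = 18.0
  y^{k+1} = 0.9 + 0.05*18.0 = 1.8
Step 3: y^k = 1.8, reduced costs: (1.2, 6.0)
  x^k = (0.0, 0.0), subgradient = b - a^T x = 18.0
  y^{k+1} = 1.8 + 0.05*18.0 = 2.7
Dual objective at y_3 = 2.7: reduced costs (0.3, 1.5), box minimizer x = (0.0, 0.0)
g(y_3) = b*y + (c1 - a1*y)*x1 + (c2 - a2*y)*x2 = 18*2.7 + 0.3*0.0 + 1.5*0.0 = 48.6 + 0.0 + 0.0 = 48.6


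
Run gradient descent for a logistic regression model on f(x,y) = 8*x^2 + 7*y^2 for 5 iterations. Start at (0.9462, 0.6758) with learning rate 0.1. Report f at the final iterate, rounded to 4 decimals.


Gradient descent on f(x,y) = 8*x^2 + 7*y^2.
Starting point: (0.9462, 0.6758), alpha = 0.1
Step 1: grad_x = 2*8*0.9462 = 15.1392, grad_y = 2*7*0.6758 = 9.4612
  x_1 = 0.9462 - 0.1*15.1392 = -0.5677
  y_1 = 0.6758 - 0.1*9.4612 = -0.2703
Step 2: grad_x = 2*8*-0.5677 = -9.0835, grad_y = 2*7*-0.2703 = -3.7845
  x_2 = -0.5677 - 0.1*-9.0835 = 0.3406
  y_2 = -0.2703 - 0.1*-3.7845 = 0.1081
Step 3: grad_x = 2*8*0.3406 = 5.4501, grad_y = 2*7*0.1081 = 1.5138
  x_3 = 0.3406 - 0.1*5.4501 = -0.2044
  y_3 = 0.1081 - 0.1*1.5138 = -0.0433
Step 4: grad_x = 2*8*-0.2044 = -3.2701, grad_y = 2*7*-0.0433 = -0.6055
  x_4 = -0.2044 - 0.1*-3.2701 = 0.1226
  y_4 = -0.0433 - 0.1*-0.6055 = 0.0173
Step 5: grad_x = 2*8*0.1226 = 1.962, grad_y = 2*7*0.0173 = 0.2422
  x_5 = 0.1226 - 0.1*1.962 = -0.0736
  y_5 = 0.0173 - 0.1*0.2422 = -0.0069
f(-0.0736, -0.0069) = 8*(-0.0736)^2 + 7*(-0.0069)^2 = 0.0436


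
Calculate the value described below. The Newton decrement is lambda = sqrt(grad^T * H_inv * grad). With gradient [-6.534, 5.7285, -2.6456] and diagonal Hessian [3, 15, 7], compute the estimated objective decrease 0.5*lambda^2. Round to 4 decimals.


Step 1: H is diagonal, so H^(-1) * g = [-2.178, 0.3819, -0.3779].
Step 2: g^T H^(-1) g = sum_i g_i^2 / H_ii
  = (-6.534)^2/3 + (5.7285)^2/15 + (-2.6456)^2/7
  = 14.2311 + 2.1877 + 0.9999 = 17.4187
Step 3: Objective decrease = 0.5 * g^T H^(-1) g = 8.7093


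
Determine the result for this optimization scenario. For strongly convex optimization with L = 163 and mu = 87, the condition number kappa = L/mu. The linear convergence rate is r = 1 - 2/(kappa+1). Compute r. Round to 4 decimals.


Step 1: Compute the condition number.
kappa = L/mu = 163/87 = 1.8736
Step 2: Compute the convergence rate.
r = 1 - 2/(kappa + 1) = 1 - 2*mu/(L + mu) = (L - mu)/(L + mu) = 76/250 = 0.304


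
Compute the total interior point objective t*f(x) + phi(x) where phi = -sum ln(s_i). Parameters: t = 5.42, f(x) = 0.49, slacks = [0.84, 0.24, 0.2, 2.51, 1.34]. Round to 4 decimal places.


Step 1: Compute log-barrier.
ln values: [-0.1744, -1.4271, -1.6094, 0.9203, 0.2927]
phi = -(-0.1744 - 1.4271 - 1.6094 + 0.9203 + 0.2927) = 1.998
Step 2: Compute augmented objective.
t*f(x) = 5.42*0.49 = 2.6558
Total = 2.6558 + 1.998 = 4.6538


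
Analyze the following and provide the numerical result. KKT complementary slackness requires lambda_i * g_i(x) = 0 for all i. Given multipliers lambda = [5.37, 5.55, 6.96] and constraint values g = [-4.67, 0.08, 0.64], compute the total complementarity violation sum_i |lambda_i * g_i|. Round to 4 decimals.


KKT complementary slackness check:
lambda_1 * g_1 = 5.37 * -4.67 = -25.0779
lambda_2 * g_2 = 5.55 * 0.08 = 0.444
lambda_3 * g_3 = 6.96 * 0.64 = 4.4544
Total violation = 25.0779 + 0.444 + 4.4544 = 29.9763


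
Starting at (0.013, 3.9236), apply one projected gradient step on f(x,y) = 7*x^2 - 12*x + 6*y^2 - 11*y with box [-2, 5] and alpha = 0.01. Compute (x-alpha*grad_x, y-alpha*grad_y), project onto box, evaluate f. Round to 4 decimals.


Step 1: Compute gradient at (0.013, 3.9236).
grad_x = 2*7*0.013 - 12 = -11.818
grad_y = 2*6*3.9236 - 11 = 36.0832
Step 2: Gradient step.
x_raw = 0.013 - 0.01*-11.818 = 0.1312
y_raw = 3.9236 - 0.01*36.0832 = 3.5628
Step 3: Project onto [-2, 5].
x_proj = clip(0.1312) = 0.1312
y_proj = clip(3.5628) = 3.5628
Step 4: Evaluate f.
f(0.1312, 3.5628) = 35.5157


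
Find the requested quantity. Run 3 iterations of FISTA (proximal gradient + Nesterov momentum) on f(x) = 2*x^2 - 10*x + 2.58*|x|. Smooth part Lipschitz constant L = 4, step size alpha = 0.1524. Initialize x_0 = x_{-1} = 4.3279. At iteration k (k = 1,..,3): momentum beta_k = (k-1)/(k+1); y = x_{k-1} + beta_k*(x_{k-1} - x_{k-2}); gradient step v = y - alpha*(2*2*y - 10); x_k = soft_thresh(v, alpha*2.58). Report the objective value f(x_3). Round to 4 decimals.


FISTA on f(x) = 2*x^2 - 10*x + 2.58*|x|
L = 4, alpha = 0.1524
Iteration 1: beta = 0.0, y = 4.3279 + 0.0*(4.3279 - 4.3279) = 4.3279
  grad(y) = 7.3116, v = y - alpha*grad = 3.2136
  prox(v) = soft_thresh(3.2136, 0.3932) = 2.8204
Iteration 2: beta = 0.3333, y = 2.8204 + 0.3333*(2.8204 - 4.3279) = 2.3179
  grad(y) = -0.7283, v = y - alpha*grad = 2.4289
  prox(v) = soft_thresh(2.4289, 0.3932) = 2.0357
Iteration 3: beta = 0.5, y = 2.0357 + 0.5*(2.0357 - 2.8204) = 1.6434
  grad(y) = -3.4265, v = y - alpha*grad = 2.1656
  prox(v) = soft_thresh(2.1656, 0.3932) = 1.7724
f(x_3) = 2*1.7724^2 - 10*1.7724 + 2.58*|1.7724| = -6.8684


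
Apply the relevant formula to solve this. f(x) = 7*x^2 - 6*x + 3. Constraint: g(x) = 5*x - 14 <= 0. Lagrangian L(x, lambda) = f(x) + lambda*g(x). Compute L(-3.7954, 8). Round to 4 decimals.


Step 1: Evaluate f(x).
f(-3.7954) = 7*(-3.7954)^2 - 6*(-3.7954) + 3 = 126.6078
Step 2: Evaluate g(x).
g(-3.7954) = 5*-3.7954 - 14 = -32.977
Step 3: Compute Lagrangian.
L = 126.6078 + 8*-32.977 = -137.2082


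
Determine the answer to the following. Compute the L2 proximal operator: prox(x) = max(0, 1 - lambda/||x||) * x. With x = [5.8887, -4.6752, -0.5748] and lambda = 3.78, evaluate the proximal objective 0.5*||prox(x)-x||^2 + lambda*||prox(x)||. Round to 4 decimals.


Step 1: Compute ||x||.
||x|| = 7.5409
Step 2: Compute scaling factor.
scale = max(0, 1 - 3.78/7.5409) = 0.4987
Step 3: prox(x) = [2.9369, -2.3317, -0.2867]
||prox(x)|| = 3.7609
Step 4: Proximal objective.
0.5*||prox-x||^2 = 7.1442
lambda*||prox|| = 14.2162
Total = 21.3603


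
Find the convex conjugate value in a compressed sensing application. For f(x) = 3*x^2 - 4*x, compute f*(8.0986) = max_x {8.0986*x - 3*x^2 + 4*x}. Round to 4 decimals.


f*(y) = sup_x {y*x - a*x^2 - b*x} = sup_x {(y-b)*x - a*x^2}
FOC: (y - b) - 2a*x = 0 => x* = (y - b)/(2a)
x* = (8.0986 + 4)/(2*3) = 2.0164
f*(8.0986) = (y-b)^2/(4a) = (8.0986 + 4)^2/(4*3)
= 146.3761/12 = 12.198


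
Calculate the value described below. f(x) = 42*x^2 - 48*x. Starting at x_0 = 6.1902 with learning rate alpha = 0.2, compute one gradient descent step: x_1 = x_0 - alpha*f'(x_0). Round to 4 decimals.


We compute the gradient at x_0 and apply the update.
f'(x) = 84*x - 48
f'(6.1902) = 84*6.1902 - 48 = 471.9768
x_1 = 6.1902 - 0.2*471.9768 = -88.2052


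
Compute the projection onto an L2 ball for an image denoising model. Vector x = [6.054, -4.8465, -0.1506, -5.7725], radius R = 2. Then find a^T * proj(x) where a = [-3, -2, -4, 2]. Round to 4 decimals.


Step 1: Compute ||x|| (intermediates to 6 decimals).
||x|| = sqrt(6.054^2 + (-4.8465)^2 + (-0.1506)^2 + (-5.7725)^2) = 9.668708
Step 2: Project.
Since ||x|| > R, scale = R/||x|| = 2/9.668708 = 0.206853, proj(x) = scale * x
proj(x) = [1.252288, -1.002513, -0.031152, -1.194059]
Step 3: Dot product.
a^T * proj(x) = -3*1.252288 - 2*(-1.002513) - 4*(-0.031152) + 2*(-1.194059) = -4.0153


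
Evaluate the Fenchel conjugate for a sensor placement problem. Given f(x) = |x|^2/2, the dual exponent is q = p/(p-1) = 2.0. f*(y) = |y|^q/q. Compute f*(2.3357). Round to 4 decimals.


The conjugate exponent q satisfies 1/p + 1/q = 1.
p = 2, so q = 2/(2 - 1) = 2.0
|y|^q = 2.3357^2.0 = 5.4555
f*(2.3357) = 5.4555 / 2.0 = 2.7277


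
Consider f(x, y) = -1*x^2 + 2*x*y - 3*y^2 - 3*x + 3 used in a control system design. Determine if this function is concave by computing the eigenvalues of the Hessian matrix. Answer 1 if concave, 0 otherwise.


The Hessian of f(x,y) = -1*x^2 + 2*x*y - 3*y^2 - 3*x + 3 is:
H = [[-2, 2], [2, -6]]
Trace = -2 - 6 = -8
Determinant = -2*-6 - (2)^2 = 8
Discriminant = (-8)^2 - 4*8 = 32.0
Eigenvalues: lambda_1 = -6.8284, lambda_2 = -1.1716
The function is concave.

1


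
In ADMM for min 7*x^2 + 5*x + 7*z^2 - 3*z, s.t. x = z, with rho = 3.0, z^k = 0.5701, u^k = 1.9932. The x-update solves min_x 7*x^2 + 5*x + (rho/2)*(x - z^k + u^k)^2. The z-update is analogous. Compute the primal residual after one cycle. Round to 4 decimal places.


ADMM iteration with rho = 3.0, z^k = 0.5701, u^k = 1.9932
Step 1: x-update.
Minimize 7*x^2 + 5*x + (3.0/2)*(x - 0.5701 + 1.9932)^2
FOC: (2*7 + 3.0)*x = -5 + 3.0*(0.5701 - 1.9932)
x^{k+1} = -0.5453
Step 2: z-update.
Minimize 7*z^2 - 3*z + (3.0/2)*(-0.5453 - z + 1.9932)^2
FOC: (2*7 + 3.0)*z = 3 + 3.0*(-0.5453 + 1.9932)
z^{k+1} = 0.432
Step 3: u-update.
u^{k+1} = 1.9932 - 0.5453 - 0.432 = 1.016
Step 4: Primal residual = |-0.5453 - 0.432| = 0.9772


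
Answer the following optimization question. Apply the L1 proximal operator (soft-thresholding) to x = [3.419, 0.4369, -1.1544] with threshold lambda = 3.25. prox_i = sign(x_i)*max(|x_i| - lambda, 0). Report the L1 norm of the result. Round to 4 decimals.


Soft-thresholding with lambda = 3.25:
prox(3.419) = sign(3.419)*max(|3.419| - 3.25, 0) = 0.169
prox(0.4369) = sign(0.4369)*max(|0.4369| - 3.25, 0) = 0.0
prox(-1.1544) = sign(-1.1544)*max(|-1.1544| - 3.25, 0) = 0.0
prox(x) = [0.169, 0.0, 0.0]
||prox(x)||_1 = 0.169 + 0.0 + 0.0 = 0.169


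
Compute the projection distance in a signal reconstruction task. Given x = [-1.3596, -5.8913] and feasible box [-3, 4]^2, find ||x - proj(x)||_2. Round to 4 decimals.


Project each component onto [-3, 4].
clip(-1.3596) = -1.3596, clip(-5.8913) = -3.0
Projection = [-1.3596, -3.0]
Squared diffs: [0.0, 8.3596]
Distance = sqrt(8.3596) = 2.8913


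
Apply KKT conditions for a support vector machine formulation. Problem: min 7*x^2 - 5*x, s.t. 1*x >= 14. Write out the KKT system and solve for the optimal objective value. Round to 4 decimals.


Step 1: Try lambda = 0 (constraint inactive).
x_unc = 5/(2*7) = 0.3571
Check: 1*0.3571 = 0.3571 < 14 -- violated!
Step 2: Constraint must be active: 1*x = 14
x* = 14/1 = 14.0
lambda = (2*7*14.0 - 5)/1 = 191.0
Step 3: Compute optimal value.
f(x*) = 7*14.0^2 - 5*14.0 = 1302.0


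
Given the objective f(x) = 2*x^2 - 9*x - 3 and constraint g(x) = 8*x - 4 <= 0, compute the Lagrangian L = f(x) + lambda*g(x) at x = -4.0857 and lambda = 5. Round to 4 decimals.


Step 1: Evaluate f(x).
f(-4.0857) = 2*(-4.0857)^2 - 9*(-4.0857) - 3 = 67.1572
Step 2: Evaluate g(x).
g(-4.0857) = 8*-4.0857 - 4 = -36.6856
Step 3: Compute Lagrangian.
L = 67.1572 + 5*-36.6856 = -116.2708


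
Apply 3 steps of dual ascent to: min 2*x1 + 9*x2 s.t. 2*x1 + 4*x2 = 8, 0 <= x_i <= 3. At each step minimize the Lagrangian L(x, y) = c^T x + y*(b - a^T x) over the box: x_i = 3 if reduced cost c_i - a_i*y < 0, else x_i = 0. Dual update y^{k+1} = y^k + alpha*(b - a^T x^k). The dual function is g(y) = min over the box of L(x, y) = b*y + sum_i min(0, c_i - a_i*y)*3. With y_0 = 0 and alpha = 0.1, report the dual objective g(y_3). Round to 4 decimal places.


Dual ascent for LP: min 2*x1 + 9*x2, 2*x1 + 4*x2 = 8, 0 <= x_i <= 3
Step 1: y^k = 0.0, reduced costs: (2.0, 9.0)
  x^k = (0.0, 0.0), subgradient = b - a^T x = 8.0
  y^{k+1} = 0.0 + 0.1*8.0 = 0.8
Step 2: y^k = 0.8, reduced costs: (0.4, 5.8)
  x^k = (0.0, 0.0), subgradient = b - a^T x = 8.0
  y^{k+1} = 0.8 + 0.1*8.0 = 1.6
Step 3: y^k = 1.6, reduced costs: (-1.2, 2.6)
  x^k = (3.0, 0.0), subgradient = b - a^T x = 2.0
  y^{k+1} = 1.6 + 0.1*2.0 = 1.8
Dual objective at y_3 = 1.8: reduced costs (-1.6, 1.8), box minimizer x = (3.0, 0.0)
g(y_3) = b*y + (c1 - a1*y)*x1 + (c2 - a2*y)*x2 = 8*1.8 + (-1.6)*3.0 + 1.8*0.0 = 14.4 - 4.8 + 0.0 = 9.6


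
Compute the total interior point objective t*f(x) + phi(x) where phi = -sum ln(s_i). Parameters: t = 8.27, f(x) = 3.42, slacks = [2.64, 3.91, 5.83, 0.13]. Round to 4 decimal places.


Step 1: Compute log-barrier.
ln values: [0.9708, 1.3635, 1.763, -2.0402]
phi = -(0.9708 + 1.3635 + 1.763 - 2.0402) = -2.0571
Step 2: Compute augmented objective.
t*f(x) = 8.27*3.42 = 28.2834
Total = 28.2834 - 2.0571 = 26.2263


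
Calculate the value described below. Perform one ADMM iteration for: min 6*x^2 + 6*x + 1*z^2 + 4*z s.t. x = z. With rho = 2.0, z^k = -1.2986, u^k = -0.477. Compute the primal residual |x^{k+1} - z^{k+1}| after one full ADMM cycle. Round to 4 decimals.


ADMM iteration with rho = 2.0, z^k = -1.2986, u^k = -0.477
Step 1: x-update.
Minimize 6*x^2 + 6*x + (2.0/2)*(x + 1.2986 - 0.477)^2
FOC: (2*6 + 2.0)*x = -6 + 2.0*(-1.2986 + 0.477)
x^{k+1} = -0.5459
Step 2: z-update.
Minimize 1*z^2 + 4*z + (2.0/2)*(-0.5459 - z - 0.477)^2
FOC: (2*1 + 2.0)*z = -4 + 2.0*(-0.5459 - 0.477)
z^{k+1} = -1.5115
Step 3: u-update.
u^{k+1} = -0.477 - 0.5459 + 1.5115 = 0.4885
Step 4: Primal residual = |-0.5459 + 1.5115| = 0.9655


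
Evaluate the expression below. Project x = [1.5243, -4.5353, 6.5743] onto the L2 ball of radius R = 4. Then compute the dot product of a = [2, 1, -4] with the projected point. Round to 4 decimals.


Step 1: Compute ||x|| (intermediates to 6 decimals).
||x|| = sqrt(1.5243^2 + (-4.5353)^2 + 6.5743^2) = 8.131043
Step 2: Project.
Since ||x|| > R, scale = R/||x|| = 4/8.131043 = 0.491942, proj(x) = scale * x
proj(x) = [0.749867, -2.231105, 3.234174]
Step 3: Dot product.
a^T * proj(x) = 2*0.749867 + 1*(-2.231105) - 4*3.234174 = -13.6681


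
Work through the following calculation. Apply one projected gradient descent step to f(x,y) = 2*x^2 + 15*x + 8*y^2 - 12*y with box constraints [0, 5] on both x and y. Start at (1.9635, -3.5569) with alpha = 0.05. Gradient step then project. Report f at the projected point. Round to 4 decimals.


Step 1: Compute gradient at (1.9635, -3.5569).
grad_x = 2*2*1.9635 + 15 = 22.854
grad_y = 2*8*-3.5569 - 12 = -68.9104
Step 2: Gradient step.
x_raw = 1.9635 - 0.05*22.854 = 0.8208
y_raw = -3.5569 - 0.05*-68.9104 = -0.1114
Step 3: Project onto [0, 5].
x_proj = clip(0.8208) = 0.8208
y_proj = clip(-0.1114) = 0.0
Step 4: Evaluate f.
f(0.8208, 0.0) = 13.6594


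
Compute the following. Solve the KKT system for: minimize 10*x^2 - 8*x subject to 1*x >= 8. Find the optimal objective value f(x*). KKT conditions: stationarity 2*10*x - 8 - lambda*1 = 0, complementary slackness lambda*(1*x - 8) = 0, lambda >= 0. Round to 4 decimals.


Step 1: Try lambda = 0 (constraint inactive).
x_unc = 8/(2*10) = 0.4
Check: 1*0.4 = 0.4 < 8 -- violated!
Step 2: Constraint must be active: 1*x = 8
x* = 8/1 = 8.0
lambda = (2*10*8.0 - 8)/1 = 152.0
Step 3: Compute optimal value.
f(x*) = 10*8.0^2 - 8*8.0 = 576.0
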